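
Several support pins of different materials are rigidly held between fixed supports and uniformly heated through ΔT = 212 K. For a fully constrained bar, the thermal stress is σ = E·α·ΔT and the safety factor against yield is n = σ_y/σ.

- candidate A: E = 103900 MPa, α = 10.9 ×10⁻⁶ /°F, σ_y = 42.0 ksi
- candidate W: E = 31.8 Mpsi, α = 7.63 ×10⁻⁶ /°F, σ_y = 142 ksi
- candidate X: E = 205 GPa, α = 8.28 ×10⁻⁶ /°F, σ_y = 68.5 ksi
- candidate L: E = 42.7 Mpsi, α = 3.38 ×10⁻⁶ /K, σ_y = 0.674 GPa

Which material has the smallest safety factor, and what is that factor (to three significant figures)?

With everything in SI (GPa, ×10⁻⁶/K, MPa):
  candidate A: E = 103.9, α = 19.6, σ_y = 289.6 → σ = 432 MPa, n = 0.670
  candidate W: E = 219.3, α = 13.7, σ_y = 979.1 → σ = 638 MPa, n = 1.53
  candidate X: E = 205.0, α = 14.9, σ_y = 472.3 → σ = 648 MPa, n = 0.729
  candidate L: E = 294.4, α = 3.38, σ_y = 674.0 → σ = 211 MPa, n = 3.19
The minimum is candidate A at n = 0.670.

candidate A, n = 0.670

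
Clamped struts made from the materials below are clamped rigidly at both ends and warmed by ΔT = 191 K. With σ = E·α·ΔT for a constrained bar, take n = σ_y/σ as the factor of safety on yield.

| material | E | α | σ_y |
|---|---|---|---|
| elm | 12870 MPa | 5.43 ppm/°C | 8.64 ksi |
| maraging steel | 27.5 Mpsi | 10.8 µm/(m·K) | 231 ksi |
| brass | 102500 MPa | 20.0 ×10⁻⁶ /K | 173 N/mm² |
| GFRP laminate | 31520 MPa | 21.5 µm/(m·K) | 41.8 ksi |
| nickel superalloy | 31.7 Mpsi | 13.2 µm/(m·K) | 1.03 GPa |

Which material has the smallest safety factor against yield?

With everything in SI (GPa, ×10⁻⁶/K, MPa):
  elm: E = 12.87, α = 5.43, σ_y = 59.57 → σ = 13.3 MPa, n = 4.46
  maraging steel: E = 189.6, α = 10.8, σ_y = 1593 → σ = 391 MPa, n = 4.07
  brass: E = 102.5, α = 20.0, σ_y = 173.0 → σ = 392 MPa, n = 0.442
  GFRP laminate: E = 31.52, α = 21.5, σ_y = 288.2 → σ = 129 MPa, n = 2.23
  nickel superalloy: E = 218.6, α = 13.2, σ_y = 1030 → σ = 551 MPa, n = 1.87
Smallest n: brass with n = 0.442.

brass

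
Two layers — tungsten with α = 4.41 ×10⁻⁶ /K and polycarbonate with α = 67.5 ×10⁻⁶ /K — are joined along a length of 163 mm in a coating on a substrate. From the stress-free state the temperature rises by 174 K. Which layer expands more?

α(tungsten) = 4.41×10⁻⁶/K vs α(polycarbonate) = 67.5×10⁻⁶/K.
Higher α expands more for the same ΔT: polycarbonate.

polycarbonate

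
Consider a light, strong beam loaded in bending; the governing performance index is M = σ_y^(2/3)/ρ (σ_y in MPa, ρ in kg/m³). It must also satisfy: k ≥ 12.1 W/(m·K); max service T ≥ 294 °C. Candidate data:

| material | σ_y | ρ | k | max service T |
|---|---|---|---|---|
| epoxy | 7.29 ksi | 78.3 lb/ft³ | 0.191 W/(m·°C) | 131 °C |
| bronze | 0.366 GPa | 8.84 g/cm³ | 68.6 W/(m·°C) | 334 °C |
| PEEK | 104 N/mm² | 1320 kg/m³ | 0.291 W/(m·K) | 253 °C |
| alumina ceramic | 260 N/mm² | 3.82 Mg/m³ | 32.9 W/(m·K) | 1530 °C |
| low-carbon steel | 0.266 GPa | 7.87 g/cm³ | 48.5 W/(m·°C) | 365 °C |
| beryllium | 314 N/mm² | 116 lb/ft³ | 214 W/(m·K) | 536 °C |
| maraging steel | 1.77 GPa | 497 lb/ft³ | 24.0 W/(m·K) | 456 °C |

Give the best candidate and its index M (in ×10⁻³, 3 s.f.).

beryllium, M = 24.9×10⁻³

Screen on constraints: k ≥ 12.1 W/(m·K); max service T ≥ 294 °C. Survivors: bronze, alumina ceramic, low-carbon steel, beryllium, maraging steel.
After converting to SI:
  bronze: σ_y = 366.0 MPa, ρ = 8840 kg/m³
  alumina ceramic: σ_y = 260.0 MPa, ρ = 3820 kg/m³
  low-carbon steel: σ_y = 266.0 MPa, ρ = 7870 kg/m³
  beryllium: σ_y = 314.0 MPa, ρ = 1858 kg/m³
  maraging steel: σ_y = 1770 MPa, ρ = 7961 kg/m³
  beryllium: M = 24.9×10⁻³
  maraging steel: M = 18.4×10⁻³
  alumina ceramic: M = 10.7×10⁻³
  bronze: M = 5.79×10⁻³
  low-carbon steel: M = 5.26×10⁻³
Beryllium ranks first.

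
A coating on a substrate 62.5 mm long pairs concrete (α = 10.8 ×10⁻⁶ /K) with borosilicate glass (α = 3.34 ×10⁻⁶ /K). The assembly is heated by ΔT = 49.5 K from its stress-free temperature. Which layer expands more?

concrete

α(concrete) = 10.8×10⁻⁶/K vs α(borosilicate glass) = 3.34×10⁻⁶/K.
Higher α expands more for the same ΔT: concrete.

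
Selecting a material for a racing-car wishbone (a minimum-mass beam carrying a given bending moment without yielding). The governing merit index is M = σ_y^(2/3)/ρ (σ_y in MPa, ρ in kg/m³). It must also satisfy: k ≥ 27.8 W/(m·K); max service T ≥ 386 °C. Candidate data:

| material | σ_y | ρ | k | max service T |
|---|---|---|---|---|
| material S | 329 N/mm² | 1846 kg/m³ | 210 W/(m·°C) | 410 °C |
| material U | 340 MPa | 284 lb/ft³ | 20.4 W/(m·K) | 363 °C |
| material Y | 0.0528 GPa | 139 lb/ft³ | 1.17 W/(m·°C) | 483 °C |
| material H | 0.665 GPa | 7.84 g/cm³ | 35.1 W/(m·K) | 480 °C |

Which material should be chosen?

material S

Screen on constraints: k ≥ 27.8 W/(m·K); max service T ≥ 386 °C. Survivors: material S, material H.
After converting to SI:
  material S: σ_y = 329.0 MPa, ρ = 1846 kg/m³
  material H: σ_y = 665.0 MPa, ρ = 7840 kg/m³
  material S: M = 25.8×10⁻³
  material H: M = 9.72×10⁻³
Highest index: material S.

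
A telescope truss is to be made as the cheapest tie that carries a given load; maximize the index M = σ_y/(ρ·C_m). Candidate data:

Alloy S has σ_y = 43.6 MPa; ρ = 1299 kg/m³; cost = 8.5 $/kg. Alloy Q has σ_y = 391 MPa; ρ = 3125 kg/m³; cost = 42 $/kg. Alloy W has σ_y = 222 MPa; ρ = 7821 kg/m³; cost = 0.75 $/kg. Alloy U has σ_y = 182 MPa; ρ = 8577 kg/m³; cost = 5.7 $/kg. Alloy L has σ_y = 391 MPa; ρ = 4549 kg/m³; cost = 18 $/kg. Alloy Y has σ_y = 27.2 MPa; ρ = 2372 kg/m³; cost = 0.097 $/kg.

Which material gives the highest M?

alloy Y

Per-candidate index values:
  alloy Y: M = 118 kN·m per $
  alloy W: M = 37.8 kN·m per $
  alloy L: M = 4.78 kN·m per $
  alloy S: M = 3.95 kN·m per $
  alloy U: M = 3.72 kN·m per $
  alloy Q: M = 2.98 kN·m per $
Alloy Y has the largest M.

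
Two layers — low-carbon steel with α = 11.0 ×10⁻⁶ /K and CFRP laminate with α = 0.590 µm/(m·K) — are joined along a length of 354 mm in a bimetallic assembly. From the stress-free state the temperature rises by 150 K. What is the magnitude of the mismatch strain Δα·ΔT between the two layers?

1.56×10⁻³

Δα = |11.0 − 0.590|×10⁻⁶/K = 10.4×10⁻⁶/K.
Mismatch strain = Δα·ΔT = 10.4×10⁻⁶ × 150.0 = 1.56×10⁻³.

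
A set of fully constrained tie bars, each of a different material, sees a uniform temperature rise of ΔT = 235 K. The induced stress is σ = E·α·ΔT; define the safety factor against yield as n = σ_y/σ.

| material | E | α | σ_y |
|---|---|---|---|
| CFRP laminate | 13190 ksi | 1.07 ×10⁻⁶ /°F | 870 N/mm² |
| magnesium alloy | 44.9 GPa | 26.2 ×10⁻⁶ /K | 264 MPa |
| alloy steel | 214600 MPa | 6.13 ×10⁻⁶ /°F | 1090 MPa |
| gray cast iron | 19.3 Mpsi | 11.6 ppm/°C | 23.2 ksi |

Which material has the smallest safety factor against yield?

With everything in SI (GPa, ×10⁻⁶/K, MPa):
  CFRP laminate: E = 90.94, α = 1.93, σ_y = 870.0 → σ = 41.2 MPa, n = 21.1
  magnesium alloy: E = 44.90, α = 26.2, σ_y = 264.0 → σ = 276 MPa, n = 0.955
  alloy steel: E = 214.6, α = 11.0, σ_y = 1090 → σ = 556 MPa, n = 1.96
  gray cast iron: E = 133.1, α = 11.6, σ_y = 160.0 → σ = 363 MPa, n = 0.441
The minimum is gray cast iron at n = 0.441.

gray cast iron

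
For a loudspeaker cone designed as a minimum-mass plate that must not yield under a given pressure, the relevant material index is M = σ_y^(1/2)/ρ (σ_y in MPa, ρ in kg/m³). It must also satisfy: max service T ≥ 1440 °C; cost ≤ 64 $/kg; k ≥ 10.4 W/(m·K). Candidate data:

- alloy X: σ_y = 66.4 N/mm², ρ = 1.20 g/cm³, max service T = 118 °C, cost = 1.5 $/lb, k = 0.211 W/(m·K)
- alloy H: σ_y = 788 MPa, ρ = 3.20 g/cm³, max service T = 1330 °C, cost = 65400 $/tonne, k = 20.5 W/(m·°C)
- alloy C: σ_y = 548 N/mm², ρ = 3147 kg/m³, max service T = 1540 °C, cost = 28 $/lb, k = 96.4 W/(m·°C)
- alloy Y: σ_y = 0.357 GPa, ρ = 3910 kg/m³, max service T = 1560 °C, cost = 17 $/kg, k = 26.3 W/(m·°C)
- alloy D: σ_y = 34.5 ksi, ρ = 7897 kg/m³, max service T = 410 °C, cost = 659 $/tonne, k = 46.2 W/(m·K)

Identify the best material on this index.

Screen on constraints: max service T ≥ 1440 °C; cost ≤ 64 $/kg; k ≥ 10.4 W/(m·K). Survivors: alloy C, alloy Y.
After converting to SI:
  alloy C: σ_y = 548.0 MPa, ρ = 3147 kg/m³
  alloy Y: σ_y = 357.0 MPa, ρ = 3910 kg/m³
  alloy C: M = 7.44×10⁻³
  alloy Y: M = 4.83×10⁻³
Alloy C ranks first.

alloy C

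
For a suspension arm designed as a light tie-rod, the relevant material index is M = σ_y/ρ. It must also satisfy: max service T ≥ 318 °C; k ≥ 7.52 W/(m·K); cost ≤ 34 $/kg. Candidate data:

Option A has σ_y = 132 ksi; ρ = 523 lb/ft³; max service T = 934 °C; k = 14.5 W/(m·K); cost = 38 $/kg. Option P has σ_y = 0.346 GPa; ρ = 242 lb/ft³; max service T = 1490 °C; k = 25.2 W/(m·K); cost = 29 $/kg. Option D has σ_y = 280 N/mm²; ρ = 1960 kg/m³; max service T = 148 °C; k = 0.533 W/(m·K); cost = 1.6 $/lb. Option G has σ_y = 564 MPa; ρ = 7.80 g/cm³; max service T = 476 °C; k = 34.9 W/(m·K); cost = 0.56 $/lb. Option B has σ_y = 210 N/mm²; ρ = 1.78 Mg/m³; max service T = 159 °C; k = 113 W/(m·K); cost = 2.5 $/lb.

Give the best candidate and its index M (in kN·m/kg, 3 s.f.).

option P, M = 89.3 kN·m/kg

Screen on constraints: max service T ≥ 318 °C; k ≥ 7.52 W/(m·K); cost ≤ 34 $/kg. Survivors: option P, option G.
Convert each candidate to consistent units, then evaluate M:
  option P: σ_y = 346.0 MPa, ρ = 3876 kg/m³
  option G: σ_y = 564.0 MPa, ρ = 7800 kg/m³
  option P: M = 89.3 kN·m/kg
  option G: M = 72.3 kN·m/kg
Highest index: option P.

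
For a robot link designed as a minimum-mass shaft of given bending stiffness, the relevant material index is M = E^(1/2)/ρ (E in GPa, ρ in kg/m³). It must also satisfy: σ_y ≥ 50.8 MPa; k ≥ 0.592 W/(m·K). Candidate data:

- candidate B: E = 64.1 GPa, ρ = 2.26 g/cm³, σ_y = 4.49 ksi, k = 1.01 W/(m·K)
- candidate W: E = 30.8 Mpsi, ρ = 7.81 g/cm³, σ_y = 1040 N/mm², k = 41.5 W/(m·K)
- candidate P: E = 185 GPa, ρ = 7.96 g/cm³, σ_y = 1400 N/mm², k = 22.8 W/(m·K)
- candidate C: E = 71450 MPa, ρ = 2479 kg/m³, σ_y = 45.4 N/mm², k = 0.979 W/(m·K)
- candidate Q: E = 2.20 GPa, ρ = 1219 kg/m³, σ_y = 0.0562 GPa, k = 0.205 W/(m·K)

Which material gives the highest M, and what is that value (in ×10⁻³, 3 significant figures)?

Screen on constraints: σ_y ≥ 50.8 MPa; k ≥ 0.592 W/(m·K). Survivors: candidate W, candidate P.
After converting to SI:
  candidate W: E = 212.4 GPa, ρ = 7810 kg/m³
  candidate P: E = 185.0 GPa, ρ = 7960 kg/m³
  candidate W: M = 1.87×10⁻³
  candidate P: M = 1.71×10⁻³
Highest index: candidate W.

candidate W, M = 1.87×10⁻³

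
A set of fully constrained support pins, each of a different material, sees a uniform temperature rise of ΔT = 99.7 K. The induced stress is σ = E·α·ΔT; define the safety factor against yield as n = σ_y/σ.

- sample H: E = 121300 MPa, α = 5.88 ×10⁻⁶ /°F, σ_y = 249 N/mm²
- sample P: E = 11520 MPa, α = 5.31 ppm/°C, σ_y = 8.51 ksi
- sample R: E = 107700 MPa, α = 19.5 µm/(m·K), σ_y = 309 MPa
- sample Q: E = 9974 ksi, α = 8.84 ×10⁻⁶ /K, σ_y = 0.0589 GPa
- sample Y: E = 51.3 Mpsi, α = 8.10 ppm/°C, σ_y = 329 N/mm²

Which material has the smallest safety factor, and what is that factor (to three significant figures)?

sample Q, n = 0.972

Converting E to GPa, α to ×10⁻⁶/K, σ_y to MPa, then σ and n for each:
  sample H: E = 121.3, α = 10.6, σ_y = 249.0 → σ = 128 MPa, n = 1.95
  sample P: E = 11.52, α = 5.31, σ_y = 58.67 → σ = 6.10 MPa, n = 9.62
  sample R: E = 107.7, α = 19.5, σ_y = 309.0 → σ = 209 MPa, n = 1.48
  sample Q: E = 68.77, α = 8.84, σ_y = 58.90 → σ = 60.6 MPa, n = 0.972
  sample Y: E = 353.7, α = 8.10, σ_y = 329.0 → σ = 286 MPa, n = 1.15
Smallest n: sample Q with n = 0.972.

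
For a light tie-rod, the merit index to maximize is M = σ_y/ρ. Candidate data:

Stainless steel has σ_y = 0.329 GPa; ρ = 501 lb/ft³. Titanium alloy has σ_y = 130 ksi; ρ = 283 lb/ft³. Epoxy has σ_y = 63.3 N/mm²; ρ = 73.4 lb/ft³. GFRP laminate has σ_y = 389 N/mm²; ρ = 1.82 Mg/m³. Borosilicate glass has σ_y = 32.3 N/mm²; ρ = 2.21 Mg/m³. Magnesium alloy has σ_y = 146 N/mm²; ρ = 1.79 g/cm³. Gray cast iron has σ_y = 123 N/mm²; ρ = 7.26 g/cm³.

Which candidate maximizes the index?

Convert each candidate to consistent units, then evaluate M:
  stainless steel: σ_y = 329.0 MPa, ρ = 8025 kg/m³
  titanium alloy: σ_y = 896.3 MPa, ρ = 4533 kg/m³
  epoxy: σ_y = 63.30 MPa, ρ = 1176 kg/m³
  GFRP laminate: σ_y = 389.0 MPa, ρ = 1820 kg/m³
  borosilicate glass: σ_y = 32.30 MPa, ρ = 2210 kg/m³
  magnesium alloy: σ_y = 146.0 MPa, ρ = 1790 kg/m³
  gray cast iron: σ_y = 123.0 MPa, ρ = 7260 kg/m³
  GFRP laminate: M = 214 kN·m/kg
  titanium alloy: M = 198 kN·m/kg
  magnesium alloy: M = 81.6 kN·m/kg
  epoxy: M = 53.8 kN·m/kg
  stainless steel: M = 41.0 kN·m/kg
  gray cast iron: M = 16.9 kN·m/kg
  borosilicate glass: M = 14.6 kN·m/kg
The maximum is for GFRP laminate.

GFRP laminate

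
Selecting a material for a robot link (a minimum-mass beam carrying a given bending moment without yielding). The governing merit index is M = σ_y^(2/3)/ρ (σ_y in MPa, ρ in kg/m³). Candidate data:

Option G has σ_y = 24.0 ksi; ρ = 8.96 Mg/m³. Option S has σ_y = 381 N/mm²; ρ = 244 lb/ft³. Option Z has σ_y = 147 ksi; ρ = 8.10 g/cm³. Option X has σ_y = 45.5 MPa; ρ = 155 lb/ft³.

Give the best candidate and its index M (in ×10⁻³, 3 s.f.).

option S, M = 13.4×10⁻³

Normalizing units and computing the index:
  option G: σ_y = 165.5 MPa, ρ = 8960 kg/m³
  option S: σ_y = 381.0 MPa, ρ = 3909 kg/m³
  option Z: σ_y = 1014 MPa, ρ = 8100 kg/m³
  option X: σ_y = 45.50 MPa, ρ = 2483 kg/m³
  option S: M = 13.4×10⁻³
  option Z: M = 12.5×10⁻³
  option X: M = 5.13×10⁻³
  option G: M = 3.36×10⁻³
Highest index: option S.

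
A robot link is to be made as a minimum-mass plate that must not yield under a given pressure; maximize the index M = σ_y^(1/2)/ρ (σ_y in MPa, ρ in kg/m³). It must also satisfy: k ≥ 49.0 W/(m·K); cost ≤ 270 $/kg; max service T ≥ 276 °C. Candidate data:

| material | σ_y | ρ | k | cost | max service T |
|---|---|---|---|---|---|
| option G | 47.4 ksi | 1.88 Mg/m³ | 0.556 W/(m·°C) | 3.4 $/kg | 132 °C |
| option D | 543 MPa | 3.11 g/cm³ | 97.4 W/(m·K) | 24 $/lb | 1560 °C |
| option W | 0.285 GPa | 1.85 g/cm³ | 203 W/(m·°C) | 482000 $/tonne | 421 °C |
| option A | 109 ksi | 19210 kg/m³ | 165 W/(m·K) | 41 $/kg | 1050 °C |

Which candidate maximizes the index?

Screen on constraints: k ≥ 49.0 W/(m·K); cost ≤ 270 $/kg; max service T ≥ 276 °C. Survivors: option D, option A.
After converting to SI:
  option D: σ_y = 543.0 MPa, ρ = 3110 kg/m³
  option A: σ_y = 751.5 MPa, ρ = 19210 kg/m³
  option D: M = 7.49×10⁻³
  option A: M = 1.43×10⁻³
Highest index: option D.

option D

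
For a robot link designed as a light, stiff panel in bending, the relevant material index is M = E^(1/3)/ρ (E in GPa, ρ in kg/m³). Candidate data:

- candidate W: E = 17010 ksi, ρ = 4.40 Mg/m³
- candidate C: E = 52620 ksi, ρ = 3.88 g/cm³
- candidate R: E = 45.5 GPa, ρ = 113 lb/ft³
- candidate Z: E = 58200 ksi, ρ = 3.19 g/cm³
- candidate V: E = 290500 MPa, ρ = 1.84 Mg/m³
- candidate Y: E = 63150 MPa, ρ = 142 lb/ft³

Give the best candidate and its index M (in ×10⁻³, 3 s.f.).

In SI units:
  candidate W: E = 117.3 GPa, ρ = 4400 kg/m³
  candidate C: E = 362.8 GPa, ρ = 3880 kg/m³
  candidate R: E = 45.50 GPa, ρ = 1810 kg/m³
  candidate Z: E = 401.3 GPa, ρ = 3190 kg/m³
  candidate V: E = 290.5 GPa, ρ = 1840 kg/m³
  candidate Y: E = 63.15 GPa, ρ = 2275 kg/m³
  candidate V: M = 3.60×10⁻³
  candidate Z: M = 2.31×10⁻³
  candidate R: M = 1.97×10⁻³
  candidate C: M = 1.84×10⁻³
  candidate Y: M = 1.75×10⁻³
  candidate W: M = 1.11×10⁻³
Candidate V ranks first.

candidate V, M = 3.60×10⁻³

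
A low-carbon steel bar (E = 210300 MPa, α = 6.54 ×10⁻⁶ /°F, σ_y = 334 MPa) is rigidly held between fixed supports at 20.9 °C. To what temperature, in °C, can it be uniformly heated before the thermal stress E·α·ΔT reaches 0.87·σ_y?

E = 210300 MPa = 210.3 GPa.
α = 6.54×10⁻⁶/°F × 9/5 = 11.8×10⁻⁶/K.
E·α·ΔT = 290.6 MPa ⇒ ΔT = 290.6 / (210.3×10³ × 11.8×10⁻⁶) = 117.4 K.
T = 20.9 + 117.4 = 138.3 °C.

138 °C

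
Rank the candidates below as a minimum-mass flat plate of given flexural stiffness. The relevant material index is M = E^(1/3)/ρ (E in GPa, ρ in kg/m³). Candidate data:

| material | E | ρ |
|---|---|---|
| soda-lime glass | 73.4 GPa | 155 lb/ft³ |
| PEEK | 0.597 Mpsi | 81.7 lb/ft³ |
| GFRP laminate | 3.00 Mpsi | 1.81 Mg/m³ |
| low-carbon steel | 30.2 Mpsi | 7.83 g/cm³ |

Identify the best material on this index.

soda-lime glass

After converting to SI:
  soda-lime glass: E = 73.40 GPa, ρ = 2483 kg/m³
  PEEK: E = 4.116 GPa, ρ = 1309 kg/m³
  GFRP laminate: E = 20.68 GPa, ρ = 1810 kg/m³
  low-carbon steel: E = 208.2 GPa, ρ = 7830 kg/m³
  soda-lime glass: M = 1.69×10⁻³
  GFRP laminate: M = 1.52×10⁻³
  PEEK: M = 1.22×10⁻³
  low-carbon steel: M = 0.757×10⁻³
Soda-lime glass has the largest M.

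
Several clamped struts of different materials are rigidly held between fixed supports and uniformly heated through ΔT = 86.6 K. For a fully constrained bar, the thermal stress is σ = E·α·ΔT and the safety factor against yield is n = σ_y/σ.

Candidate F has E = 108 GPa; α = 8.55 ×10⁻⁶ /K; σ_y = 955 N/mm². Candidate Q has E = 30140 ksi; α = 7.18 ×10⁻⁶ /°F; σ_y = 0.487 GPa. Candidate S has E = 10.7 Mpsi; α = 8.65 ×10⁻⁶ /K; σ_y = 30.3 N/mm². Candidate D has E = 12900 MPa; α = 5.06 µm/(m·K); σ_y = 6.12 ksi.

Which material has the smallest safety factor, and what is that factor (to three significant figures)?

candidate S, n = 0.548

In consistent units (E in GPa, α in ×10⁻⁶/K, σ_y in MPa):
  candidate F: E = 108.0, α = 8.55, σ_y = 955.0 → σ = 80.0 MPa, n = 11.9
  candidate Q: E = 207.8, α = 12.9, σ_y = 487.0 → σ = 233 MPa, n = 2.09
  candidate S: E = 73.77, α = 8.65, σ_y = 30.30 → σ = 55.3 MPa, n = 0.548
  candidate D: E = 12.90, α = 5.06, σ_y = 42.20 → σ = 5.65 MPa, n = 7.46
Smallest n: candidate S with n = 0.548.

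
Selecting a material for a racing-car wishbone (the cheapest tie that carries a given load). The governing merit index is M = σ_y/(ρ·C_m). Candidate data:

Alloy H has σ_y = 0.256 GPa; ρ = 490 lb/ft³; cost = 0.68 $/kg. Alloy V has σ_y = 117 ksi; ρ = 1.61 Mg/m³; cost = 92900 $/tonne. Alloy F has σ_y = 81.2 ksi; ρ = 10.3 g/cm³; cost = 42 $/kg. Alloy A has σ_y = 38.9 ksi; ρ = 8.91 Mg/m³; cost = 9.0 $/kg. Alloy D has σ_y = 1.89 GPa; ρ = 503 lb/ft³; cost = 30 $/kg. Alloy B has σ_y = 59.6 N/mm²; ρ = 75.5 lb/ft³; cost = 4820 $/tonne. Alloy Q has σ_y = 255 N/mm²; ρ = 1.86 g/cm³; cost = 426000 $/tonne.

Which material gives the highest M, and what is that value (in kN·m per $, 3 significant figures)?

alloy H, M = 48.0 kN·m per $

Convert each candidate to consistent units, then evaluate M:
  alloy H: σ_y = 256.0 MPa, ρ = 7849 kg/m³, cost = 0.6800 $/kg
  alloy V: σ_y = 806.7 MPa, ρ = 1610 kg/m³, cost = 92.90 $/kg
  alloy F: σ_y = 559.9 MPa, ρ = 10300 kg/m³, cost = 42.00 $/kg
  alloy A: σ_y = 268.2 MPa, ρ = 8910 kg/m³, cost = 9.000 $/kg
  alloy D: σ_y = 1890 MPa, ρ = 8057 kg/m³, cost = 30.00 $/kg
  alloy B: σ_y = 59.60 MPa, ρ = 1209 kg/m³, cost = 4.820 $/kg
  alloy Q: σ_y = 255.0 MPa, ρ = 1860 kg/m³, cost = 426.0 $/kg
  alloy H: M = 48.0 kN·m per $
  alloy B: M = 10.2 kN·m per $
  alloy D: M = 7.82 kN·m per $
  alloy V: M = 5.39 kN·m per $
  alloy A: M = 3.34 kN·m per $
  alloy F: M = 1.29 kN·m per $
  alloy Q: M = 0.322 kN·m per $
The maximum is for alloy H.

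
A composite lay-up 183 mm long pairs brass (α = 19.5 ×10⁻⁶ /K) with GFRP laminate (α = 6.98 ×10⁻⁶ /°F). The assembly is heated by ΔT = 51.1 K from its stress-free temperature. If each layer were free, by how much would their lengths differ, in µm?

64.9 µm

GFRP laminate: α = 6.98×10⁻⁶/°F × 9/5 = 12.6×10⁻⁶/K.
Δα = |19.5 − 12.6|×10⁻⁶/K = 6.94×10⁻⁶/K.
ΔL_mismatch = Δα·L·ΔT = 6.94×10⁻⁶ × 183.0 mm × 51.1 K = 64.9 µm.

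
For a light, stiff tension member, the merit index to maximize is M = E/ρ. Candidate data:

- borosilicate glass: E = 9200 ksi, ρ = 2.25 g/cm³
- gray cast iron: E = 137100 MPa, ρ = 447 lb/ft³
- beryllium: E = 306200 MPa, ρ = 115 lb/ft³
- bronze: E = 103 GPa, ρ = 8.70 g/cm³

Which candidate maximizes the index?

Putting every candidate on a common basis:
  borosilicate glass: E = 63.43 GPa, ρ = 2250 kg/m³
  gray cast iron: E = 137.1 GPa, ρ = 7160 kg/m³
  beryllium: E = 306.2 GPa, ρ = 1842 kg/m³
  bronze: E = 103.0 GPa, ρ = 8700 kg/m³
  beryllium: M = 166 MN·m/kg
  borosilicate glass: M = 28.2 MN·m/kg
  gray cast iron: M = 19.1 MN·m/kg
  bronze: M = 11.8 MN·m/kg
Beryllium has the largest M.

beryllium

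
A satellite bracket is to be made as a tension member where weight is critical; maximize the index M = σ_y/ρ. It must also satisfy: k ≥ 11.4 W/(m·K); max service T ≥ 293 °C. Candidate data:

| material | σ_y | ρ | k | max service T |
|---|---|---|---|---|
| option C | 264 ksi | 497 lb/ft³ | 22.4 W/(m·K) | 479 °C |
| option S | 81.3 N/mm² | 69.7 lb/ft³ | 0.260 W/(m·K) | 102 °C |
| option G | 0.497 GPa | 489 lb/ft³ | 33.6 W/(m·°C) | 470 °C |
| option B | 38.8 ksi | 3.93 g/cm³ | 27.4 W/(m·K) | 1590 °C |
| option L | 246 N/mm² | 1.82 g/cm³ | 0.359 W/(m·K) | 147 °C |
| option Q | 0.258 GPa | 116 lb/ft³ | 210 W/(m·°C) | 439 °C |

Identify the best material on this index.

Screen on constraints: k ≥ 11.4 W/(m·K); max service T ≥ 293 °C. Survivors: option C, option G, option B, option Q.
Putting every candidate on a common basis:
  option C: σ_y = 1820 MPa, ρ = 7961 kg/m³
  option G: σ_y = 497.0 MPa, ρ = 7833 kg/m³
  option B: σ_y = 267.5 MPa, ρ = 3930 kg/m³
  option Q: σ_y = 258.0 MPa, ρ = 1858 kg/m³
  option C: M = 229 kN·m/kg
  option Q: M = 139 kN·m/kg
  option B: M = 68.1 kN·m/kg
  option G: M = 63.4 kN·m/kg
Option C has the largest M.

option C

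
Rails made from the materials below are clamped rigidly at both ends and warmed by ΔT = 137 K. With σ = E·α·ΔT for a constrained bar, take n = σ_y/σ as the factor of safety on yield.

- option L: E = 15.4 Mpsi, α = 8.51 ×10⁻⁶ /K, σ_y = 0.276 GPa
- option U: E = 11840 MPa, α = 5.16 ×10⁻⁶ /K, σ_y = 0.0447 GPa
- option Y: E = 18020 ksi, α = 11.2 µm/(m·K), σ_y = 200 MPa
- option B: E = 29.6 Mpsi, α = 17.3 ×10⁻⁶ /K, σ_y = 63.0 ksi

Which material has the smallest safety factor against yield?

In consistent units (E in GPa, α in ×10⁻⁶/K, σ_y in MPa):
  option L: E = 106.2, α = 8.51, σ_y = 276.0 → σ = 124 MPa, n = 2.23
  option U: E = 11.84, α = 5.16, σ_y = 44.70 → σ = 8.37 MPa, n = 5.34
  option Y: E = 124.2, α = 11.2, σ_y = 200.0 → σ = 191 MPa, n = 1.05
  option B: E = 204.1, α = 17.3, σ_y = 434.4 → σ = 484 MPa, n = 0.898
Option B has the lowest safety factor, n = 0.898.

option B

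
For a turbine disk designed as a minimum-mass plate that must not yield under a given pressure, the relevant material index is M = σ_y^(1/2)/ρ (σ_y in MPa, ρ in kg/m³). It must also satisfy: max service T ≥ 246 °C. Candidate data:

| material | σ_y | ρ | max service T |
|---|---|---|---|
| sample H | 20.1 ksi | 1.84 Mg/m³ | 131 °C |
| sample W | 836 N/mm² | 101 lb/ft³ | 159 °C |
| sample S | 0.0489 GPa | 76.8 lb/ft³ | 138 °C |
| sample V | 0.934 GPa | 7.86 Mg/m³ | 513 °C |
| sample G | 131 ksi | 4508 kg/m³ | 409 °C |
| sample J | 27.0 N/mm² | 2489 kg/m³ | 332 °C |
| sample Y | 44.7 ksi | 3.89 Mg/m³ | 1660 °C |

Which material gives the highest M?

sample G

Screen on constraints: max service T ≥ 246 °C. Survivors: sample V, sample G, sample J, sample Y.
Putting every candidate on a common basis:
  sample V: σ_y = 934.0 MPa, ρ = 7860 kg/m³
  sample G: σ_y = 903.2 MPa, ρ = 4508 kg/m³
  sample J: σ_y = 27.00 MPa, ρ = 2489 kg/m³
  sample Y: σ_y = 308.2 MPa, ρ = 3890 kg/m³
  sample G: M = 6.67×10⁻³
  sample Y: M = 4.51×10⁻³
  sample V: M = 3.89×10⁻³
  sample J: M = 2.09×10⁻³
Sample G has the largest M.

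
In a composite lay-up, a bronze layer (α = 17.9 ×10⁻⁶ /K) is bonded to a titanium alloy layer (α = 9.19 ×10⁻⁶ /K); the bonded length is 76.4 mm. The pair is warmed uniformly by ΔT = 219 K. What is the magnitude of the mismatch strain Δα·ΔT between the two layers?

Δα = |17.9 − 9.19|×10⁻⁶/K = 8.71×10⁻⁶/K.
Mismatch strain = Δα·ΔT = 8.71×10⁻⁶ × 219.0 = 1.91×10⁻³.

1.91×10⁻³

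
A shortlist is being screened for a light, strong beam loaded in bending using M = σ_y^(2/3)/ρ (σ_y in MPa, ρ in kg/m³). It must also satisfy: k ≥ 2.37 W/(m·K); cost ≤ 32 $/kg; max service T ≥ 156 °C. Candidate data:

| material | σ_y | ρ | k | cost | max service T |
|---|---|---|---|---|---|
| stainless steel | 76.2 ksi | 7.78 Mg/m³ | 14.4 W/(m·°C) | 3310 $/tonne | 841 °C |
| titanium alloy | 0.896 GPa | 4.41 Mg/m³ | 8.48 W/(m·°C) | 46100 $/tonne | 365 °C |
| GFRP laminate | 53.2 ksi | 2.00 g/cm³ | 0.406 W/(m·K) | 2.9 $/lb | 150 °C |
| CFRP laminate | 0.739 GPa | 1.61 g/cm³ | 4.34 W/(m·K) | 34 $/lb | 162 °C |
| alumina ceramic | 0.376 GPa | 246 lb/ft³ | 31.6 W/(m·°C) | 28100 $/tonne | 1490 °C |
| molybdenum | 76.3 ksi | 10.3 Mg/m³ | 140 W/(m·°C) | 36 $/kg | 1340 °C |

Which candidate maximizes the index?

Screen on constraints: k ≥ 2.37 W/(m·K); cost ≤ 32 $/kg; max service T ≥ 156 °C. Survivors: stainless steel, alumina ceramic.
Convert each candidate to consistent units, then evaluate M:
  stainless steel: σ_y = 525.4 MPa, ρ = 7780 kg/m³
  alumina ceramic: σ_y = 376.0 MPa, ρ = 3941 kg/m³
  alumina ceramic: M = 13.2×10⁻³
  stainless steel: M = 8.37×10⁻³
Highest index: alumina ceramic.

alumina ceramic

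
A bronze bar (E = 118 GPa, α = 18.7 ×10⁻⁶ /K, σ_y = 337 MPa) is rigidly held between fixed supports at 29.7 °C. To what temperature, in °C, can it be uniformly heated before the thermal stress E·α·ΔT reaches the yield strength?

E·α·ΔT = 337.0 MPa ⇒ ΔT = 337.0 / (118.0×10³ × 18.7×10⁻⁶) = 152.7 K.
T = 29.7 + 152.7 = 182.4 °C.

182 °C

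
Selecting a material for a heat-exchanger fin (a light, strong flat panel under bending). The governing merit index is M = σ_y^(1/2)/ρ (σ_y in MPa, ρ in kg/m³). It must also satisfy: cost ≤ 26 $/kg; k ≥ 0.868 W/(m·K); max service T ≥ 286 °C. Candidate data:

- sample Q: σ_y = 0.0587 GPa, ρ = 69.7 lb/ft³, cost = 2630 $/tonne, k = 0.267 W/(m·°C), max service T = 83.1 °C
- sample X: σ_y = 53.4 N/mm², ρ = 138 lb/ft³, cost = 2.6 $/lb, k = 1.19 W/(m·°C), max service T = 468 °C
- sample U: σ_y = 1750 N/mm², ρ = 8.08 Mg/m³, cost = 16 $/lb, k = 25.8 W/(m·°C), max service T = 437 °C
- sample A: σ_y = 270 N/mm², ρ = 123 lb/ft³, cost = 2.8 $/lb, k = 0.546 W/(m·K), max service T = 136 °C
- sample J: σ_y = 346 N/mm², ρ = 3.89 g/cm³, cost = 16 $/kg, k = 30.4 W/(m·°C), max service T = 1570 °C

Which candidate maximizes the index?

sample J

Screen on constraints: cost ≤ 26 $/kg; k ≥ 0.868 W/(m·K); max service T ≥ 286 °C. Survivors: sample X, sample J.
Normalizing units and computing the index:
  sample X: σ_y = 53.40 MPa, ρ = 2211 kg/m³
  sample J: σ_y = 346.0 MPa, ρ = 3890 kg/m³
  sample J: M = 4.78×10⁻³
  sample X: M = 3.31×10⁻³
Sample J ranks first.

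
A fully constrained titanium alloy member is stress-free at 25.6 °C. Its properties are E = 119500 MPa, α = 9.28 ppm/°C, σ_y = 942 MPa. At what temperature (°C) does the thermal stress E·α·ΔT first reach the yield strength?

E = 119500 MPa = 119.5 GPa.
E·α·ΔT = 942.0 MPa ⇒ ΔT = 942.0 / (119.5×10³ × 9.28×10⁻⁶) = 849.4 K.
T = 25.6 + 849.4 = 875.0 °C.

875 °C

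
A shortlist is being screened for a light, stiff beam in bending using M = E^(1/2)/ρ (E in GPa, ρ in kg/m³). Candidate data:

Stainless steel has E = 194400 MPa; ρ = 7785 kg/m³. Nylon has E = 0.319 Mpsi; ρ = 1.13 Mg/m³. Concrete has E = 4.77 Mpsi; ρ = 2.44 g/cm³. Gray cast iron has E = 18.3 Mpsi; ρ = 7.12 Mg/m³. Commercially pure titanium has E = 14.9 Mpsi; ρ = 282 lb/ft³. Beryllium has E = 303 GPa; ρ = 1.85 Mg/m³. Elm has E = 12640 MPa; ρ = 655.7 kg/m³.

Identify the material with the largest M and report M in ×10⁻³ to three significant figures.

beryllium, M = 9.41×10⁻³

Convert each candidate to consistent units, then evaluate M:
  stainless steel: E = 194.4 GPa, ρ = 7785 kg/m³
  nylon: E = 2.199 GPa, ρ = 1130 kg/m³
  concrete: E = 32.89 GPa, ρ = 2440 kg/m³
  gray cast iron: E = 126.2 GPa, ρ = 7120 kg/m³
  commercially pure titanium: E = 102.7 GPa, ρ = 4517 kg/m³
  beryllium: E = 303.0 GPa, ρ = 1850 kg/m³
  elm: E = 12.64 GPa, ρ = 655.7 kg/m³
  beryllium: M = 9.41×10⁻³
  elm: M = 5.42×10⁻³
  concrete: M = 2.35×10⁻³
  commercially pure titanium: M = 2.24×10⁻³
  stainless steel: M = 1.79×10⁻³
  gray cast iron: M = 1.58×10⁻³
  nylon: M = 1.31×10⁻³
Beryllium has the largest M.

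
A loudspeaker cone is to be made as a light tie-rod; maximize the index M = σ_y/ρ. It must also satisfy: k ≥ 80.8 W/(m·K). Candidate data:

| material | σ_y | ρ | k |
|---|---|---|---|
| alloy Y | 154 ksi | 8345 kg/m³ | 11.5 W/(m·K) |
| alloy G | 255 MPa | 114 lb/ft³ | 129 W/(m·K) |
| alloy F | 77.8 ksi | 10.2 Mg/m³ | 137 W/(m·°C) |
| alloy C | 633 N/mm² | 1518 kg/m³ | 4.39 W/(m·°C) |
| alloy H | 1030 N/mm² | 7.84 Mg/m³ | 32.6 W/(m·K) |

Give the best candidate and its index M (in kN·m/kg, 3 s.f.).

alloy G, M = 140 kN·m/kg

Screen on constraints: k ≥ 80.8 W/(m·K). Survivors: alloy G, alloy F.
Normalizing units and computing the index:
  alloy G: σ_y = 255.0 MPa, ρ = 1826 kg/m³
  alloy F: σ_y = 536.4 MPa, ρ = 10200 kg/m³
  alloy G: M = 140 kN·m/kg
  alloy F: M = 52.6 kN·m/kg
Highest index: alloy G.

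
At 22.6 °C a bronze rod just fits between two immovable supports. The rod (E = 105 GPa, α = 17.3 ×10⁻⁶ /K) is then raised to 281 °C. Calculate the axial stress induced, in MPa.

469 MPa

ΔT = 258.4 K. Constrained thermal stress σ = E·α·ΔT = 105.0×10³ MPa × 17.3×10⁻⁶ × 258.4 = 469 MPa (compressive).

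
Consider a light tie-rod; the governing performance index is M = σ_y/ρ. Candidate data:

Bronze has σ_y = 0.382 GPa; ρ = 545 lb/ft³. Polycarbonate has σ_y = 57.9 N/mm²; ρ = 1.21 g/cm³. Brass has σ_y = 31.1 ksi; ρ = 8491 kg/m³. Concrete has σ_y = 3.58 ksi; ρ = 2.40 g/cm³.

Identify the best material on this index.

polycarbonate

In SI units:
  bronze: σ_y = 382.0 MPa, ρ = 8730 kg/m³
  polycarbonate: σ_y = 57.90 MPa, ρ = 1210 kg/m³
  brass: σ_y = 214.4 MPa, ρ = 8491 kg/m³
  concrete: σ_y = 24.68 MPa, ρ = 2400 kg/m³
  polycarbonate: M = 47.9 kN·m/kg
  bronze: M = 43.8 kN·m/kg
  brass: M = 25.3 kN·m/kg
  concrete: M = 10.3 kN·m/kg
The maximum is for polycarbonate.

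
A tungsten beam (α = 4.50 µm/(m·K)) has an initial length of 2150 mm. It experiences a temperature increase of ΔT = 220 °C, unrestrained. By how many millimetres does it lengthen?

ΔL = α·L₀·ΔT = 4.50×10⁻⁶ × 2150 mm × 220.0 K = 2.13 mm.

2.13 mm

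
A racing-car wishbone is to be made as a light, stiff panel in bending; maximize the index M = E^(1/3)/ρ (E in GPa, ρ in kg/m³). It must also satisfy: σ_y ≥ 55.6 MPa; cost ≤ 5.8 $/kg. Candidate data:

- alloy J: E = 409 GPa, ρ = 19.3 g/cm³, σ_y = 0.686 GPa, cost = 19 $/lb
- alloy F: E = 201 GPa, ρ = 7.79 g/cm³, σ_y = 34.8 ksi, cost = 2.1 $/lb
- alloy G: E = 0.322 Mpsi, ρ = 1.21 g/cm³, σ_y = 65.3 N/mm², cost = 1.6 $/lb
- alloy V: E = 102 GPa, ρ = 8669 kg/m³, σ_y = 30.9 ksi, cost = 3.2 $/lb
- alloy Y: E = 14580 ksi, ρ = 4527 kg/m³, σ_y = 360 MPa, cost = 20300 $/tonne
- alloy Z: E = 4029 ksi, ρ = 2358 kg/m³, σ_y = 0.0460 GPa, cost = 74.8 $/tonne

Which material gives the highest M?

alloy G

Screen on constraints: σ_y ≥ 55.6 MPa; cost ≤ 5.8 $/kg. Survivors: alloy F, alloy G.
In SI units:
  alloy F: E = 201.0 GPa, ρ = 7790 kg/m³
  alloy G: E = 2.220 GPa, ρ = 1210 kg/m³
  alloy G: M = 1.08×10⁻³
  alloy F: M = 0.752×10⁻³
Alloy G ranks first.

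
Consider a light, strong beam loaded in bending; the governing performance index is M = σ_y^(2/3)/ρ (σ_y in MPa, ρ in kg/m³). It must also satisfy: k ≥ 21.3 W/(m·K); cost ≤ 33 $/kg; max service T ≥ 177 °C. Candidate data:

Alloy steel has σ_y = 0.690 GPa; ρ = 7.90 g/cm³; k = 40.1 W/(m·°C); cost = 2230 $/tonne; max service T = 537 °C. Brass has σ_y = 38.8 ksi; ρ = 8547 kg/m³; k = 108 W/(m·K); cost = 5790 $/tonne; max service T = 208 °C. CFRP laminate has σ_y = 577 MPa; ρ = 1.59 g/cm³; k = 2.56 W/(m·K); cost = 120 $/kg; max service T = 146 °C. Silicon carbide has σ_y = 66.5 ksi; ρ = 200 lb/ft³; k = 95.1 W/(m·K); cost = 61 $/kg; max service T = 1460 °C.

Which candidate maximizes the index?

Screen on constraints: k ≥ 21.3 W/(m·K); cost ≤ 33 $/kg; max service T ≥ 177 °C. Survivors: alloy steel, brass.
Convert each candidate to consistent units, then evaluate M:
  alloy steel: σ_y = 690.0 MPa, ρ = 7900 kg/m³
  brass: σ_y = 267.5 MPa, ρ = 8547 kg/m³
  alloy steel: M = 9.88×10⁻³
  brass: M = 4.86×10⁻³
Alloy steel has the largest M.

alloy steel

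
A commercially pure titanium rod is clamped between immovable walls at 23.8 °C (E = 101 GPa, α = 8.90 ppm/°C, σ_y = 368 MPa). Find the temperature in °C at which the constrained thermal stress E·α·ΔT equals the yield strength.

433 °C

E·α·ΔT = 368.0 MPa ⇒ ΔT = 368.0 / (101.0×10³ × 8.90×10⁻⁶) = 409.4 K.
T = 23.8 + 409.4 = 433.2 °C.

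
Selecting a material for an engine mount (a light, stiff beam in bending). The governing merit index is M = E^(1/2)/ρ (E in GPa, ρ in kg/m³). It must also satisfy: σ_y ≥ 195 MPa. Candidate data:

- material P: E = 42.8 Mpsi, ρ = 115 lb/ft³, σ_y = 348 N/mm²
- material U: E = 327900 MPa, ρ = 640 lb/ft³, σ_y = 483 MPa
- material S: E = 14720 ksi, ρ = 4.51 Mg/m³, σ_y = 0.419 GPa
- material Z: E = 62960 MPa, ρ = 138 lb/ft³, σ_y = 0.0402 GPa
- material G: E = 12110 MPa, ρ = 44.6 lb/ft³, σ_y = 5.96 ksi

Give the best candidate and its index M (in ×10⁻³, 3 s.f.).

material P, M = 9.33×10⁻³

Screen on constraints: σ_y ≥ 195 MPa. Survivors: material P, material U, material S.
Putting every candidate on a common basis:
  material P: E = 295.1 GPa, ρ = 1842 kg/m³
  material U: E = 327.9 GPa, ρ = 10250 kg/m³
  material S: E = 101.5 GPa, ρ = 4510 kg/m³
  material P: M = 9.33×10⁻³
  material S: M = 2.23×10⁻³
  material U: M = 1.77×10⁻³
Material P ranks first.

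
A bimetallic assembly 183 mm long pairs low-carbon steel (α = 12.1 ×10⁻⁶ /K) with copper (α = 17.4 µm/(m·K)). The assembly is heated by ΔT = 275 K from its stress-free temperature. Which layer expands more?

copper

α(low-carbon steel) = 12.1×10⁻⁶/K vs α(copper) = 17.4×10⁻⁶/K.
Higher α expands more for the same ΔT: copper.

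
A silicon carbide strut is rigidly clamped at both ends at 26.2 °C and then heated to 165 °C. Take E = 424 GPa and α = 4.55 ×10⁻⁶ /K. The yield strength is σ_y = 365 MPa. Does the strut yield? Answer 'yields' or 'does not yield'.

ΔT = 138.8 K. Constrained thermal stress σ = E·α·ΔT = 424.0×10³ MPa × 4.55×10⁻⁶ × 138.8 = 268 MPa (compressive).
Compare to σ_y = 365 MPa: σ < σ_y, so it does not yield.

does not yield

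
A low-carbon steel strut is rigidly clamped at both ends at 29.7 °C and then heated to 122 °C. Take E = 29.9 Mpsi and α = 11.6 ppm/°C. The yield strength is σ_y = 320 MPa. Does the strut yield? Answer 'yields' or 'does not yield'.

E = 29.9 Mpsi = 206.2 GPa.
ΔT = 92.30 K. Constrained thermal stress σ = E·α·ΔT = 206.2×10³ MPa × 11.6×10⁻⁶ × 92.30 = 221 MPa (compressive).
Compare to σ_y = 320 MPa: σ < σ_y, so it does not yield.

does not yield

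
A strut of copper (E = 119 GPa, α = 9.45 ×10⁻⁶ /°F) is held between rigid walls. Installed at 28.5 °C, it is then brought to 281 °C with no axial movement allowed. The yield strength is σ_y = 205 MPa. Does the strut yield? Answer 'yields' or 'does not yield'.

yields

α = 9.45×10⁻⁶/°F × 9/5 = 17.0×10⁻⁶/K.
ΔT = 252.5 K. Constrained thermal stress σ = E·α·ΔT = 119.0×10³ MPa × 17.0×10⁻⁶ × 252.5 = 511 MPa (compressive).
Compare to σ_y = 205 MPa: σ ≥ σ_y, so it yields.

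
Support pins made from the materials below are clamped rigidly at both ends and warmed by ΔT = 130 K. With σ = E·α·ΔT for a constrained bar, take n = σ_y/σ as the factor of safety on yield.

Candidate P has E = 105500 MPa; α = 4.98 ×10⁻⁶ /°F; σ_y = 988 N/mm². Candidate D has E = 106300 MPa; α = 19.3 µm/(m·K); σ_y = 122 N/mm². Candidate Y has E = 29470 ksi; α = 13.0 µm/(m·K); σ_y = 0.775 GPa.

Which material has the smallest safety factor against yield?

In consistent units (E in GPa, α in ×10⁻⁶/K, σ_y in MPa):
  candidate P: E = 105.5, α = 8.96, σ_y = 988.0 → σ = 123 MPa, n = 8.04
  candidate D: E = 106.3, α = 19.3, σ_y = 122.0 → σ = 267 MPa, n = 0.457
  candidate Y: E = 203.2, α = 13.0, σ_y = 775.0 → σ = 343 MPa, n = 2.26
Smallest n: candidate D with n = 0.457.

candidate D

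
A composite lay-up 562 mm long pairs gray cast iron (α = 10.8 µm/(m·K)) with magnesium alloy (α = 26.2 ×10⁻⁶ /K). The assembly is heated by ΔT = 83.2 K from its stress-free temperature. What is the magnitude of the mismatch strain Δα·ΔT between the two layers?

Δα = |10.8 − 26.2|×10⁻⁶/K = 15.4×10⁻⁶/K.
Mismatch strain = Δα·ΔT = 15.4×10⁻⁶ × 83.2 = 1.28×10⁻³.

1.28×10⁻³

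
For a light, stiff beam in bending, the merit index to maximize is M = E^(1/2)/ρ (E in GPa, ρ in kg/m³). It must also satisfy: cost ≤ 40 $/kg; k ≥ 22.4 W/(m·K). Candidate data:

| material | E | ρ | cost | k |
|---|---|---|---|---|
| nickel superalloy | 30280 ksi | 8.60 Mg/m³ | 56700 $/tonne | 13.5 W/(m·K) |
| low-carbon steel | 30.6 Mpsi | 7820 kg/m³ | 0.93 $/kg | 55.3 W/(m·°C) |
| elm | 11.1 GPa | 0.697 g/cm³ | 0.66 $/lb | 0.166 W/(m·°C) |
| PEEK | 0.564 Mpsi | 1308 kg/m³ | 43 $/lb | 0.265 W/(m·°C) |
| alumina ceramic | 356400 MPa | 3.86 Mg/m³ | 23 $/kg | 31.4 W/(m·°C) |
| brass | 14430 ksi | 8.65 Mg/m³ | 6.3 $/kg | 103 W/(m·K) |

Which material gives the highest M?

Screen on constraints: cost ≤ 40 $/kg; k ≥ 22.4 W/(m·K). Survivors: low-carbon steel, alumina ceramic, brass.
Normalizing units and computing the index:
  low-carbon steel: E = 211.0 GPa, ρ = 7820 kg/m³
  alumina ceramic: E = 356.4 GPa, ρ = 3860 kg/m³
  brass: E = 99.49 GPa, ρ = 8650 kg/m³
  alumina ceramic: M = 4.89×10⁻³
  low-carbon steel: M = 1.86×10⁻³
  brass: M = 1.15×10⁻³
The maximum is for alumina ceramic.

alumina ceramic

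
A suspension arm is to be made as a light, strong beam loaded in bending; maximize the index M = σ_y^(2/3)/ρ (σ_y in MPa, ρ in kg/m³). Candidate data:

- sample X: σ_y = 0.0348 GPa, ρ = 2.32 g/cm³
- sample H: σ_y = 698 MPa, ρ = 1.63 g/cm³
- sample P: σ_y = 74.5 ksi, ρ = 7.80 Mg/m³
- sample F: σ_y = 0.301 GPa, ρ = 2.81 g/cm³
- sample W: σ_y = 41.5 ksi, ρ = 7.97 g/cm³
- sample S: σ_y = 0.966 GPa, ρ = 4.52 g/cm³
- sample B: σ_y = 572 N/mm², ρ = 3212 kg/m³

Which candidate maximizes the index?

Putting every candidate on a common basis:
  sample X: σ_y = 34.80 MPa, ρ = 2320 kg/m³
  sample H: σ_y = 698.0 MPa, ρ = 1630 kg/m³
  sample P: σ_y = 513.7 MPa, ρ = 7800 kg/m³
  sample F: σ_y = 301.0 MPa, ρ = 2810 kg/m³
  sample W: σ_y = 286.1 MPa, ρ = 7970 kg/m³
  sample S: σ_y = 966.0 MPa, ρ = 4520 kg/m³
  sample B: σ_y = 572.0 MPa, ρ = 3212 kg/m³
  sample H: M = 48.3×10⁻³
  sample S: M = 21.6×10⁻³
  sample B: M = 21.5×10⁻³
  sample F: M = 16.0×10⁻³
  sample P: M = 8.22×10⁻³
  sample W: M = 5.45×10⁻³
  sample X: M = 4.59×10⁻³
Sample H has the largest M.

sample H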